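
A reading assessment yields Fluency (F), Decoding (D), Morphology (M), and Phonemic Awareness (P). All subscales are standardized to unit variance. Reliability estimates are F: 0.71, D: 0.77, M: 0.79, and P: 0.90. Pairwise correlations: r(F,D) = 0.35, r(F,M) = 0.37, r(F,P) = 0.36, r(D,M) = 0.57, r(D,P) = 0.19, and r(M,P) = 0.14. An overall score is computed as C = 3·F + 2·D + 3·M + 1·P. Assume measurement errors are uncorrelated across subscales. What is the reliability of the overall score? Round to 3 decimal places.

Var(C) = 3² + 2² + 3² + 1 + 2·[6·0.35 + 9·0.37 + 3·0.36 + 6·0.57 + 2·0.19 + 3·0.14] = 23 + 21.46 = 44.46.
Under uncorrelated errors the observed covariances equal the true-score covariances, so only the own-variance terms attenuate.
True-score variance = [3²·0.71 + 2²·0.77 + 3²·0.79 + 0.90] + 21.46 = 17.48 + 21.46 = 38.94.
Reliability = 38.94 / 44.46 = 0.876.

0.876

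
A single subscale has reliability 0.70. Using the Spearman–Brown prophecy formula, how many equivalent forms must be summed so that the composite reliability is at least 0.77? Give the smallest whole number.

k ≥ ρ*(1−ρ₁)/(ρ₁(1−ρ*)) = 0.77·0.30 / (0.70·0.23) = 1.435.
Smallest integer k = 2.

2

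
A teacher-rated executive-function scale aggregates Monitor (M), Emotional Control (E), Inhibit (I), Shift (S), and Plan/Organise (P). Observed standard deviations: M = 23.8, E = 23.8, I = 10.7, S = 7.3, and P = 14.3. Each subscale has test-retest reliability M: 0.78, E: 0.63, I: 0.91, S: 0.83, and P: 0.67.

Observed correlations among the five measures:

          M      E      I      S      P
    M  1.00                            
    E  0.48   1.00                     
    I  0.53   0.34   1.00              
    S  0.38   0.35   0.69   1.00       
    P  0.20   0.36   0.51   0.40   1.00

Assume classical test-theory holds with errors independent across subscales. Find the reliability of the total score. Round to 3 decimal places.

0.879

Var(M+E+I+S+P) = 23.8² + 23.8² + 10.7² + 7.3² + 14.3² + 2·[23.8·23.8·0.48 + 23.8·10.7·0.53 + 23.8·7.3·0.38 + 23.8·14.3·0.20 + 23.8·10.7·0.34 + 23.8·7.3·0.35 + 23.8·14.3·0.36 + 10.7·7.3·0.69 + 10.7·14.3·0.51 + 7.3·14.3·0.40] = 1505.15 + 1969.11 = 3474.26.
With uncorrelated errors the cross-covariances are all true-score covariance, so they carry over unchanged; only the diagonal terms shrink to ρᵢσᵢ².
True-score variance = [23.8²·0.78 + 23.8²·0.63 + 10.7²·0.91 + 7.3²·0.83 + 14.3²·0.67] + 1969.11 = 1084.11 + 1969.11 = 3053.21.
Reliability = 3053.21 / 3474.26 = 0.879.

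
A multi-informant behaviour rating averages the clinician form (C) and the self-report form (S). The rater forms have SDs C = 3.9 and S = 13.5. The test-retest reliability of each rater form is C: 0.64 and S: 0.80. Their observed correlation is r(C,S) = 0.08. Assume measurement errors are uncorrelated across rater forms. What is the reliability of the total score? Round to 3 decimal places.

0.796

Var(C+S) = 3.9² + 13.5² + 2·[3.9·13.5·0.08] = 197.46 + 8.424 = 205.884.
Because errors are independent across components, Cov(Tᵢ,Tⱼ) = Cov(Xᵢ,Xⱼ); the off-diagonal part of the true-score variance is the same as above.
True-score variance = [3.9²·0.64 + 13.5²·0.80] + 8.424 = 155.534 + 8.424 = 163.958.
Reliability = 163.958 / 205.884 = 0.796.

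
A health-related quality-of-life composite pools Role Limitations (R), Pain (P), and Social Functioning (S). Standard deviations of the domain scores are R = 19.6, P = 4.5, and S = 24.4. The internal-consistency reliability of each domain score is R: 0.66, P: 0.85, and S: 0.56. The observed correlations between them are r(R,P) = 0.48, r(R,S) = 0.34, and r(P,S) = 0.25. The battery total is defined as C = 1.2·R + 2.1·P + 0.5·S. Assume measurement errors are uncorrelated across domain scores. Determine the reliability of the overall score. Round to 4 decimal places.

0.7877

Var(C) = 1.2²·19.6² + 2.1²·4.5² + 0.5²·24.4² + 2·[2.52·19.6·4.5·0.48 + 0.6·19.6·24.4·0.34 + 1.05·4.5·24.4·0.25] = 791.333 + 466.14 = 1257.47.
Because errors are independent across components, Cov(Tᵢ,Tⱼ) = Cov(Xᵢ,Xⱼ); the off-diagonal part of the true-score variance is the same as above.
True-score variance = [1.2²·19.6²·0.66 + 2.1²·4.5²·0.85 + 0.5²·24.4²·0.56] + 466.14 = 524.363 + 466.14 = 990.504.
Reliability = 990.504 / 1257.47 = 0.7877.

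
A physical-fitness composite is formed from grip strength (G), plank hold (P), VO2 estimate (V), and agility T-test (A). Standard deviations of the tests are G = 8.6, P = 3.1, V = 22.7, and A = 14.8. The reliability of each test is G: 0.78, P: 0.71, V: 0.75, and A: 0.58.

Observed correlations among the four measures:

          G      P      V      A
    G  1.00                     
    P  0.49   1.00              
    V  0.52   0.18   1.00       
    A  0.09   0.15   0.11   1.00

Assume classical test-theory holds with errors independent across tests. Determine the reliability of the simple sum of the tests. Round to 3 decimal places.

Var(G+P+V+A) = 8.6² + 3.1² + 22.7² + 14.8² + 2·[8.6·3.1·0.49 + 8.6·22.7·0.52 + 8.6·14.8·0.09 + 3.1·22.7·0.18 + 3.1·14.8·0.15 + 22.7·14.8·0.11] = 817.9 + 365.074 = 1182.97.
Under uncorrelated errors the observed covariances equal the true-score covariances, so only the own-variance terms attenuate.
True-score variance = [8.6²·0.78 + 3.1²·0.71 + 22.7²·0.75 + 14.8²·0.58] + 365.074 = 578.023 + 365.074 = 943.097.
Reliability = 943.097 / 1182.97 = 0.797.

0.797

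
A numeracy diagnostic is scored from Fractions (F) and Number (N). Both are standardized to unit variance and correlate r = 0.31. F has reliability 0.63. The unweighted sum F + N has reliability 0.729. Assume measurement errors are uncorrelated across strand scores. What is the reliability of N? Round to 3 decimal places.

Var(F+N) = 2 + 2·0.31 = 2.620.
True-score variance = ρ_F + ρ_N + 2·0.31, so 0.729 = (0.63 + ρ_N + 0.62) / 2.620.
ρ_N = 0.729·2.620 − 0.63 − 0.62 = 0.660.

0.660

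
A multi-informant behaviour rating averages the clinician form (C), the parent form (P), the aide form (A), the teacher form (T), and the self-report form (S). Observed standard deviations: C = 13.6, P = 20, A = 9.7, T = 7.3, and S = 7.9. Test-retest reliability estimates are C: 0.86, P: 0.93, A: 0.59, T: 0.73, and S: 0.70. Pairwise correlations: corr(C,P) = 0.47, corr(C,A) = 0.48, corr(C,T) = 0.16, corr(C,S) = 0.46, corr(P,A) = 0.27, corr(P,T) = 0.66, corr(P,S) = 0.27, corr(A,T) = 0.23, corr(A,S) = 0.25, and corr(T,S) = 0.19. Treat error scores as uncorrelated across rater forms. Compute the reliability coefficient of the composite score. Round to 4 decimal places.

0.9296

Var(C+P+A+T+S) = 13.6² + 20² + 9.7² + 7.3² + 7.9² + 2·[13.6·20·0.47 + 13.6·9.7·0.48 + 13.6·7.3·0.16 + 13.6·7.9·0.46 + 20·9.7·0.27 + 20·7.3·0.66 + 20·7.9·0.27 + 9.7·7.3·0.23 + 9.7·7.9·0.25 + 7.3·7.9·0.19] = 794.75 + 988.54 = 1783.29.
With uncorrelated errors the cross-covariances are all true-score covariance, so they carry over unchanged; only the diagonal terms shrink to ρᵢσᵢ².
True-score variance = [13.6²·0.86 + 20²·0.93 + 9.7²·0.59 + 7.3²·0.73 + 7.9²·0.70] + 988.54 = 669.167 + 988.54 = 1657.71.
Reliability = 1657.71 / 1783.29 = 0.9296.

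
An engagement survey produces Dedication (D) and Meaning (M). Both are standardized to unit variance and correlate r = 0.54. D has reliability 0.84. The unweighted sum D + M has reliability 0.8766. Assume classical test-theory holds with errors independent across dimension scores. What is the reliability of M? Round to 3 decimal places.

0.780

Var(D+M) = 2 + 2·0.54 = 3.080.
True-score variance = ρ_D + ρ_M + 2·0.54, so 0.8766 = (0.84 + ρ_M + 1.08) / 3.080.
ρ_M = 0.8766·3.080 − 0.84 − 1.08 = 0.780.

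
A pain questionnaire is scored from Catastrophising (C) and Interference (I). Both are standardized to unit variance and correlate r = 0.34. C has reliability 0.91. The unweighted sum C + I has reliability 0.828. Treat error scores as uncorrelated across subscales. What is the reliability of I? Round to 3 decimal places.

0.629

Var(C+I) = 2 + 2·0.34 = 2.680.
True-score variance = ρ_C + ρ_I + 2·0.34, so 0.828 = (0.91 + ρ_I + 0.68) / 2.680.
ρ_I = 0.828·2.680 − 0.91 − 0.68 = 0.629.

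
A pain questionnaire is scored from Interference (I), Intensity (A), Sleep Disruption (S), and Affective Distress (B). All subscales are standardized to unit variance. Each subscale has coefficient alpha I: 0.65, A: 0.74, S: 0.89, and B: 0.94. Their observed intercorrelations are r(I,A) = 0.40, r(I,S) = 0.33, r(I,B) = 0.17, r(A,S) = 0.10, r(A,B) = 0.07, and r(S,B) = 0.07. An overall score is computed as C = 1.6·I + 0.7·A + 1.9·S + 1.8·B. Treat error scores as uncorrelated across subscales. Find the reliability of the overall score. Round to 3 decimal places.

0.890

Var(C) = 1.6² + 0.7² + 1.9² + 1.8² + 2·[1.12·0.40 + 3.04·0.33 + 2.88·0.17 + 1.33·0.10 + 1.26·0.07 + 3.42·0.07] = 9.9 + 4.8028 = 14.7028.
Because errors are independent across components, Cov(Tᵢ,Tⱼ) = Cov(Xᵢ,Xⱼ); the off-diagonal part of the true-score variance is the same as above.
True-score variance = [1.6²·0.65 + 0.7²·0.74 + 1.9²·0.89 + 1.8²·0.94] + 4.8028 = 8.2851 + 4.8028 = 13.0879.
Reliability = 13.0879 / 14.7028 = 0.890.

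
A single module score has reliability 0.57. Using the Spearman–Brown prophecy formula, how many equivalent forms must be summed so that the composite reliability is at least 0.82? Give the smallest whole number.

4

k ≥ ρ*(1−ρ₁)/(ρ₁(1−ρ*)) = 0.82·0.43 / (0.57·0.18) = 3.437.
Smallest integer k = 4.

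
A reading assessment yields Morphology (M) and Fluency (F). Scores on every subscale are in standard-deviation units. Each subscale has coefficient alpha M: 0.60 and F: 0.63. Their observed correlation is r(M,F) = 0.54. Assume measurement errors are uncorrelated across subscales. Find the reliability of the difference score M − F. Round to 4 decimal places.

0.1630

Var(M−F) = 1 + 1 − 2·0.54 = 2 − 1.08 = 0.92.
With uncorrelated errors the cross-covariances are all true-score covariance, so they carry over unchanged; only the diagonal terms shrink to ρᵢσᵢ².
True-score variance = [0.60 + 0.63] − 1.08 = 1.23 − 1.08 = 0.15.
Reliability = 0.15 / 0.92 = 0.1630.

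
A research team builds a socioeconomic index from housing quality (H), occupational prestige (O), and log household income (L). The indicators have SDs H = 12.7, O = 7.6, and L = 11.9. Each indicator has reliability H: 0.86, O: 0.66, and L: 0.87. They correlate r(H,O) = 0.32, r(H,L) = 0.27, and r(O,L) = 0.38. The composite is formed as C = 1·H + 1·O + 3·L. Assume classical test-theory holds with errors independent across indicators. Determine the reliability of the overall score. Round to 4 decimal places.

0.8964

Var(C) = 12.7² + 7.6² + 3²·11.9² + 2·[12.7·7.6·0.32 + 3·12.7·11.9·0.27 + 3·7.6·11.9·0.38] = 1493.54 + 512.807 = 2006.35.
Because errors are independent across components, Cov(Tᵢ,Tⱼ) = Cov(Xᵢ,Xⱼ); the off-diagonal part of the true-score variance is the same as above.
True-score variance = [12.7²·0.86 + 7.6²·0.66 + 3²·11.9²·0.87] + 512.807 = 1285.64 + 512.807 = 1798.44.
Reliability = 1798.44 / 2006.35 = 0.8964.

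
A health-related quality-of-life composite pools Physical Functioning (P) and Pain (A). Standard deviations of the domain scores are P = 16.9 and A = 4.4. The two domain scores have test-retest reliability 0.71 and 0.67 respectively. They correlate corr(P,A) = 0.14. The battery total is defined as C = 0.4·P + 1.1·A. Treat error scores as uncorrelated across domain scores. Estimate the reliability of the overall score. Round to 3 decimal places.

0.732

Var(C) = 0.4²·16.9² + 1.1²·4.4² + 2·[0.44·16.9·4.4·0.14] = 69.1232 + 9.16115 = 78.2844.
Because errors are independent across components, Cov(Tᵢ,Tⱼ) = Cov(Xᵢ,Xⱼ); the off-diagonal part of the true-score variance is the same as above.
True-score variance = [0.4²·16.9²·0.71 + 1.1²·4.4²·0.67] + 9.16115 = 48.1404 + 9.16115 = 57.3016.
Reliability = 57.3016 / 78.2844 = 0.732.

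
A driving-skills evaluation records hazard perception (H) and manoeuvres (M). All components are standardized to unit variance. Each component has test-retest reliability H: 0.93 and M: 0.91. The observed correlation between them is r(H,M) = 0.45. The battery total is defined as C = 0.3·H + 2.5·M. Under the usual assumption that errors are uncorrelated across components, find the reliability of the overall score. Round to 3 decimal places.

0.919

Var(C) = 0.3² + 2.5² + 2·[0.75·0.45] = 6.34 + 0.675 = 7.015.
Under uncorrelated errors the observed covariances equal the true-score covariances, so only the own-variance terms attenuate.
True-score variance = [0.3²·0.93 + 2.5²·0.91] + 0.675 = 5.7712 + 0.675 = 6.4462.
Reliability = 6.4462 / 7.015 = 0.919.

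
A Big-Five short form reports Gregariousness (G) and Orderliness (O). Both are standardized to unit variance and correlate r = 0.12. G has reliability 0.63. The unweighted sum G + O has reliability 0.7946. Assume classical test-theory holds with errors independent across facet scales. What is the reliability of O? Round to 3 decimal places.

0.910

Var(G+O) = 2 + 2·0.12 = 2.240.
True-score variance = ρ_G + ρ_O + 2·0.12, so 0.7946 = (0.63 + ρ_O + 0.24) / 2.240.
ρ_O = 0.7946·2.240 − 0.63 − 0.24 = 0.910.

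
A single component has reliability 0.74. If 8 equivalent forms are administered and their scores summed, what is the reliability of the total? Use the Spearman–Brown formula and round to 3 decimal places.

ρ_k = kρ / (1 + (k−1)ρ) = 8·0.74 / (1 + 7·0.74) = 5.920 / 6.180 = 0.958.

0.958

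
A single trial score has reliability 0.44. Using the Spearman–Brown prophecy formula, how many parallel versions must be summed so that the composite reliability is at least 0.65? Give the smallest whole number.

k ≥ ρ*(1−ρ₁)/(ρ₁(1−ρ*)) = 0.65·0.56 / (0.44·0.35) = 2.364.
Smallest integer k = 3.

3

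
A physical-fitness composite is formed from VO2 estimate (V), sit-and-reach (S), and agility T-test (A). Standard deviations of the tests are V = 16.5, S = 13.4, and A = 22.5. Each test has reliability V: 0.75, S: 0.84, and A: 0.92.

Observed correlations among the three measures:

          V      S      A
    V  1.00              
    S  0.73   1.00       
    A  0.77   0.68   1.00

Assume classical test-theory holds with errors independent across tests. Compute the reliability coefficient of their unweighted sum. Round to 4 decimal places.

0.9393

Var(V+S+A) = 16.5² + 13.4² + 22.5² + 2·[16.5·13.4·0.73 + 16.5·22.5·0.77 + 13.4·22.5·0.68] = 958.06 + 1304.57 = 2262.63.
Because errors are independent across components, Cov(Tᵢ,Tⱼ) = Cov(Xᵢ,Xⱼ); the off-diagonal part of the true-score variance is the same as above.
True-score variance = [16.5²·0.75 + 13.4²·0.84 + 22.5²·0.92] + 1304.57 = 820.768 + 1304.57 = 2125.34.
Reliability = 2125.34 / 2262.63 = 0.9393.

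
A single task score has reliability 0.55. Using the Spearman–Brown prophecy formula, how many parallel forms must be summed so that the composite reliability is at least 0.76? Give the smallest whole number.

k ≥ ρ*(1−ρ₁)/(ρ₁(1−ρ*)) = 0.76·0.45 / (0.55·0.24) = 2.591.
Smallest integer k = 3.

3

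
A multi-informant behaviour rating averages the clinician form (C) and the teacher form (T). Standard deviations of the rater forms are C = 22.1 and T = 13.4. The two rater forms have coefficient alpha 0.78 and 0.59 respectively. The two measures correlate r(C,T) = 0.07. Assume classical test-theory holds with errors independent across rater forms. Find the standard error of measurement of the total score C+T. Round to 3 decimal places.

Var(total) = 667.97 + 41.4596 = 709.43.
True-score variance = 486.9 + 41.4596 = 528.36, so reliability = 0.7448.
Error variance = 709.43 − 528.36 = 181.07; SEM = √181.07 = 13.456.

13.456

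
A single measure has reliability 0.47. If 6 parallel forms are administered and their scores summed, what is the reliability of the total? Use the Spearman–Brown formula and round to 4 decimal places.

ρ_k = kρ / (1 + (k−1)ρ) = 6·0.47 / (1 + 5·0.47) = 2.820 / 3.350 = 0.8418.

0.8418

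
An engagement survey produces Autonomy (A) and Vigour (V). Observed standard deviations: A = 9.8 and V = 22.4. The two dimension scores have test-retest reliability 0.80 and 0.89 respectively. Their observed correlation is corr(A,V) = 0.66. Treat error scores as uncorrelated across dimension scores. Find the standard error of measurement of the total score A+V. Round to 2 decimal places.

Var(total) = 597.8 + 289.766 = 887.566.
True-score variance = 523.398 + 289.766 = 813.165, so reliability = 0.9162.
Error variance = 887.566 − 813.165 = 74.4016; SEM = √74.4016 = 8.63.

8.63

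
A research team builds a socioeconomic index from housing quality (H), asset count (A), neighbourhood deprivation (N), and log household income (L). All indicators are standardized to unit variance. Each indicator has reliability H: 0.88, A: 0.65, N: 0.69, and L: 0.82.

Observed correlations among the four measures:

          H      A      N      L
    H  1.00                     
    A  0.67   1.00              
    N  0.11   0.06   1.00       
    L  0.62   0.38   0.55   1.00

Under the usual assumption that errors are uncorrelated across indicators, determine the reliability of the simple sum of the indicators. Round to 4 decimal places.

0.8907

Var(H+A+N+L) = 4 + 2·[0.67 + 0.11 + 0.62 + 0.06 + 0.38 + 0.55] = 4 + 4.78 = 8.78.
Because errors are independent across components, Cov(Tᵢ,Tⱼ) = Cov(Xᵢ,Xⱼ); the off-diagonal part of the true-score variance is the same as above.
True-score variance = [0.88 + 0.65 + 0.69 + 0.82] + 4.78 = 3.04 + 4.78 = 7.82.
Reliability = 7.82 / 8.78 = 0.8907.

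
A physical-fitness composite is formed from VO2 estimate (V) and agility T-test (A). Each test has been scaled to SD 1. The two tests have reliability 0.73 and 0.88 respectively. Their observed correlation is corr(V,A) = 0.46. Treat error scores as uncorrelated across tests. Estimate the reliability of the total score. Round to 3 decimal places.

Var(V+A) = 2 + 2·[0.46] = 2 + 0.92 = 2.92.
Under uncorrelated errors the observed covariances equal the true-score covariances, so only the own-variance terms attenuate.
True-score variance = [0.73 + 0.88] + 0.92 = 1.61 + 0.92 = 2.53.
Reliability = 2.53 / 2.92 = 0.866.

0.866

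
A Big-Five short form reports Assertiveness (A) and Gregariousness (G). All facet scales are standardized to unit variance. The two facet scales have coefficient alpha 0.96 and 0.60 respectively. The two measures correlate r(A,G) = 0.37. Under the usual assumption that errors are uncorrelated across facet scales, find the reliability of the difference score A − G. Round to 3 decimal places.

Var(A−G) = 1 + 1 − 2·0.37 = 2 − 0.74 = 1.26.
Under uncorrelated errors the observed covariances equal the true-score covariances, so only the own-variance terms attenuate.
True-score variance = [0.96 + 0.60] − 0.74 = 1.56 − 0.74 = 0.82.
Reliability = 0.82 / 1.26 = 0.651.

0.651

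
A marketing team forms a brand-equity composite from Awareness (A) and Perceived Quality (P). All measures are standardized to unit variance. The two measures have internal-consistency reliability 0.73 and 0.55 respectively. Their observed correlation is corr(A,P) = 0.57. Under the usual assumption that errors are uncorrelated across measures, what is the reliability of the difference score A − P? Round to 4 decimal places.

Var(A−P) = 1 + 1 − 2·0.57 = 2 − 1.14 = 0.86.
Under uncorrelated errors the observed covariances equal the true-score covariances, so only the own-variance terms attenuate.
True-score variance = [0.73 + 0.55] − 1.14 = 1.28 − 1.14 = 0.14.
Reliability = 0.14 / 0.86 = 0.1628.

0.1628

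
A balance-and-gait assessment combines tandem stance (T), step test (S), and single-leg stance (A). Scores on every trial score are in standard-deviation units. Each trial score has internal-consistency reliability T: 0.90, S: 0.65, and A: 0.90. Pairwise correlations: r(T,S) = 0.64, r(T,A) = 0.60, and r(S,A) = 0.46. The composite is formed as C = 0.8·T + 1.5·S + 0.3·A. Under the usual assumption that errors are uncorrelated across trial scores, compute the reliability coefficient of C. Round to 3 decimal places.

Var(C) = 0.8² + 1.5² + 0.3² + 2·[1.2·0.64 + 0.24·0.60 + 0.45·0.46] = 2.98 + 2.238 = 5.218.
With uncorrelated errors the cross-covariances are all true-score covariance, so they carry over unchanged; only the diagonal terms shrink to ρᵢσᵢ².
True-score variance = [0.8²·0.90 + 1.5²·0.65 + 0.3²·0.90] + 2.238 = 2.1195 + 2.238 = 4.3575.
Reliability = 4.3575 / 5.218 = 0.835.

0.835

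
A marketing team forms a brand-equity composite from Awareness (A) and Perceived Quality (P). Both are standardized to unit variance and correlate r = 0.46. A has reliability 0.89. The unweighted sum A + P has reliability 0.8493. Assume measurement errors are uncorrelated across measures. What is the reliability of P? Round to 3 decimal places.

Var(A+P) = 2 + 2·0.46 = 2.920.
True-score variance = ρ_A + ρ_P + 2·0.46, so 0.8493 = (0.89 + ρ_P + 0.92) / 2.920.
ρ_P = 0.8493·2.920 − 0.89 − 0.92 = 0.670.

0.670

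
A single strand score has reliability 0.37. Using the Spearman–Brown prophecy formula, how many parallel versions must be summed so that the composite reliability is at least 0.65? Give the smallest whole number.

k ≥ ρ*(1−ρ₁)/(ρ₁(1−ρ*)) = 0.65·0.63 / (0.37·0.35) = 3.162.
Smallest integer k = 4.

4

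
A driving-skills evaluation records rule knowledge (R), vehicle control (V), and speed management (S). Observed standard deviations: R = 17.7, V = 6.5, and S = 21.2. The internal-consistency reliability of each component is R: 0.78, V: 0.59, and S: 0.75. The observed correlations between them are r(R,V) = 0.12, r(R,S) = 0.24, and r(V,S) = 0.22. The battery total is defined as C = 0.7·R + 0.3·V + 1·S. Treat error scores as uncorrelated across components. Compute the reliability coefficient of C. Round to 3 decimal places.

Var(C) = 0.7²·17.7² + 0.3²·6.5² + 21.2² + 2·[0.21·17.7·6.5·0.12 + 0.7·17.7·21.2·0.24 + 0.3·6.5·21.2·0.22] = 606.755 + 150.069 = 756.823.
Because errors are independent across components, Cov(Tᵢ,Tⱼ) = Cov(Xᵢ,Xⱼ); the off-diagonal part of the true-score variance is the same as above.
True-score variance = [0.7²·17.7²·0.78 + 0.3²·6.5²·0.59 + 21.2²·0.75] + 150.069 = 459.063 + 150.069 = 609.132.
Reliability = 609.132 / 756.823 = 0.805.

0.805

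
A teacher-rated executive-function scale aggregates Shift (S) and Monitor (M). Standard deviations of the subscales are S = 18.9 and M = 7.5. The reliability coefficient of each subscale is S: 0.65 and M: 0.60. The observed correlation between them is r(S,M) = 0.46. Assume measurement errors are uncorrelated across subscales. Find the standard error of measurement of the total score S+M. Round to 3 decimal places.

12.146

Var(total) = 413.46 + 130.41 = 543.87.
True-score variance = 265.936 + 130.41 = 396.346, so reliability = 0.7288.
Error variance = 543.87 − 396.346 = 147.523; SEM = √147.523 = 12.146.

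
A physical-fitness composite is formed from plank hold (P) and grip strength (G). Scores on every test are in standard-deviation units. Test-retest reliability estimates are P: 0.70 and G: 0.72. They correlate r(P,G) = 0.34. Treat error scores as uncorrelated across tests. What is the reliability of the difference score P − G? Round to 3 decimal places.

Var(P−G) = 1 + 1 − 2·0.34 = 2 − 0.68 = 1.32.
Under uncorrelated errors the observed covariances equal the true-score covariances, so only the own-variance terms attenuate.
True-score variance = [0.70 + 0.72] − 0.68 = 1.42 − 0.68 = 0.74.
Reliability = 0.74 / 1.32 = 0.561.

0.561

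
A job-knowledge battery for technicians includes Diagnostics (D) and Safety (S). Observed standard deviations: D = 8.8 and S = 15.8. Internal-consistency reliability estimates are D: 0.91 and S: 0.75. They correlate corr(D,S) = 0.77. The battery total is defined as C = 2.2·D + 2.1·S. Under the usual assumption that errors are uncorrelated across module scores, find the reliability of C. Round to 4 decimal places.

0.8747

Var(C) = 2.2²·8.8² + 2.1²·15.8² + 2·[4.62·8.8·15.8·0.77] = 1475.72 + 989.242 = 2464.96.
With uncorrelated errors the cross-covariances are all true-score covariance, so they carry over unchanged; only the diagonal terms shrink to ρᵢσᵢ².
True-score variance = [2.2²·8.8²·0.91 + 2.1²·15.8²·0.75] + 989.242 = 1166.76 + 989.242 = 2156.
Reliability = 2156 / 2464.96 = 0.8747.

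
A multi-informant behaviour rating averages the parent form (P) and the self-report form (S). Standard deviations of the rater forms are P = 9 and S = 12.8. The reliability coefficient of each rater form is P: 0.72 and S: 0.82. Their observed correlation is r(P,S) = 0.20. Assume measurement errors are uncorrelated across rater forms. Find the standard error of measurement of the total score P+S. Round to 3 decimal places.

7.223

Var(total) = 244.84 + 46.08 = 290.92.
True-score variance = 192.669 + 46.08 = 238.749, so reliability = 0.8207.
Error variance = 290.92 − 238.749 = 52.1712; SEM = √52.1712 = 7.223.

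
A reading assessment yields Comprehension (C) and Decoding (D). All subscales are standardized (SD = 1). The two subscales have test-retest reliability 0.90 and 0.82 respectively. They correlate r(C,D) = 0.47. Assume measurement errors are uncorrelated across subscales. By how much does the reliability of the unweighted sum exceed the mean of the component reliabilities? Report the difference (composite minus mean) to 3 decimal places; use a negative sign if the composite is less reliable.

Var(sum) = 2 + 0.94 = 2.94; true-score variance = 1.72 + 0.94 = 2.66; composite reliability = 0.9048.
Mean component reliability = 0.8600.
Difference = 0.9048 − 0.8600 = 0.045.

0.045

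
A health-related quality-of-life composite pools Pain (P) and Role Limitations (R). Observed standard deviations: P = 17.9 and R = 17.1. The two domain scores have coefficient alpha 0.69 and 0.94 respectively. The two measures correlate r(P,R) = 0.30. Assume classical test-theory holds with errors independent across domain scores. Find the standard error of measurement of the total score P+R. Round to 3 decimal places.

Var(total) = 612.82 + 183.654 = 796.474.
True-score variance = 495.948 + 183.654 = 679.602, so reliability = 0.8533.
Error variance = 796.474 − 679.602 = 116.872; SEM = √116.872 = 10.811.

10.811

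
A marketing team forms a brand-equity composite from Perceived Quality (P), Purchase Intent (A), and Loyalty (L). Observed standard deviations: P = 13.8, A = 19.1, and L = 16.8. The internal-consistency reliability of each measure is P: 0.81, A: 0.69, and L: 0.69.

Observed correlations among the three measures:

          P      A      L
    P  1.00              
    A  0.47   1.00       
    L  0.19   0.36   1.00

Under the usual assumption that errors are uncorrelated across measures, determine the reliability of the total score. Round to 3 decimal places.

Var(P+A+L) = 13.8² + 19.1² + 16.8² + 2·[13.8·19.1·0.47 + 13.8·16.8·0.19 + 19.1·16.8·0.36] = 837.49 + 566.898 = 1404.39.
Because errors are independent across components, Cov(Tᵢ,Tⱼ) = Cov(Xᵢ,Xⱼ); the off-diagonal part of the true-score variance is the same as above.
True-score variance = [13.8²·0.81 + 19.1²·0.69 + 16.8²·0.69] + 566.898 = 600.721 + 566.898 = 1167.62.
Reliability = 1167.62 / 1404.39 = 0.831.

0.831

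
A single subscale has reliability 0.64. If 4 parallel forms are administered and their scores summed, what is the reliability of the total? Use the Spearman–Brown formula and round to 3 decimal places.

0.877

ρ_k = kρ / (1 + (k−1)ρ) = 4·0.64 / (1 + 3·0.64) = 2.560 / 2.920 = 0.877.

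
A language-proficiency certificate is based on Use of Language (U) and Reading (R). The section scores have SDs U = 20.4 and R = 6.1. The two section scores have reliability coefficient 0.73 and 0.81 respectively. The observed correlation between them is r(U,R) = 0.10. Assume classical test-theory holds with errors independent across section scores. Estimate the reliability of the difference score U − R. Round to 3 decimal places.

0.721

Var(U−R) = 20.4² + 6.1² − 2·20.4·6.1·0.10 = 453.37 − 24.888 = 428.482.
Under uncorrelated errors the observed covariances equal the true-score covariances, so only the own-variance terms attenuate.
True-score variance = [20.4²·0.73 + 6.1²·0.81] − 24.888 = 333.937 − 24.888 = 309.049.
Reliability = 309.049 / 428.482 = 0.721.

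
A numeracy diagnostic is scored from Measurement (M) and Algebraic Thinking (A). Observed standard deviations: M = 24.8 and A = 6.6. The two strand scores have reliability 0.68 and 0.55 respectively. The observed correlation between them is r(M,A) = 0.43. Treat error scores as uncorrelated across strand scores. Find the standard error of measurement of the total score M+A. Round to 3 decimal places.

14.711

Var(total) = 658.6 + 140.765 = 799.365.
True-score variance = 442.185 + 140.765 = 582.95, so reliability = 0.7293.
Error variance = 799.365 − 582.95 = 216.415; SEM = √216.415 = 14.711.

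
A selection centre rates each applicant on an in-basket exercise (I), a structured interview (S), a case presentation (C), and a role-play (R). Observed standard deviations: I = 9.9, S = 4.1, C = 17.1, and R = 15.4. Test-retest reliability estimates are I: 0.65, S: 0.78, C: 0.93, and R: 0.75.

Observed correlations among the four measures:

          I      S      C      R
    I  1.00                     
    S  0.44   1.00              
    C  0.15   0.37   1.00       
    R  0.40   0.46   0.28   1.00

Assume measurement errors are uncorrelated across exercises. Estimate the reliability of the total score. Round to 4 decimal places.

Var(I+S+C+R) = 9.9² + 4.1² + 17.1² + 15.4² + 2·[9.9·4.1·0.44 + 9.9·17.1·0.15 + 9.9·15.4·0.40 + 4.1·17.1·0.37 + 4.1·15.4·0.46 + 17.1·15.4·0.28] = 644.39 + 465.915 = 1110.3.
With uncorrelated errors the cross-covariances are all true-score covariance, so they carry over unchanged; only the diagonal terms shrink to ρᵢσᵢ².
True-score variance = [9.9²·0.65 + 4.1²·0.78 + 17.1²·0.93 + 15.4²·0.75] + 465.915 = 526.63 + 465.915 = 992.544.
Reliability = 992.544 / 1110.3 = 0.8939.

0.8939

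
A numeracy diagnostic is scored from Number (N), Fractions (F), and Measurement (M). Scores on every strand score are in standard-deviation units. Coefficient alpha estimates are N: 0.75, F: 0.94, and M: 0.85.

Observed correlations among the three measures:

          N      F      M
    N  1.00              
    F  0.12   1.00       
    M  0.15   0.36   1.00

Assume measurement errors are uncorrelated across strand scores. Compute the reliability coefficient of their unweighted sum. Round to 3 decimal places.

Var(N+F+M) = 3 + 2·[0.12 + 0.15 + 0.36] = 3 + 1.26 = 4.26.
With uncorrelated errors the cross-covariances are all true-score covariance, so they carry over unchanged; only the diagonal terms shrink to ρᵢσᵢ².
True-score variance = [0.75 + 0.94 + 0.85] + 1.26 = 2.54 + 1.26 = 3.8.
Reliability = 3.8 / 4.26 = 0.892.

0.892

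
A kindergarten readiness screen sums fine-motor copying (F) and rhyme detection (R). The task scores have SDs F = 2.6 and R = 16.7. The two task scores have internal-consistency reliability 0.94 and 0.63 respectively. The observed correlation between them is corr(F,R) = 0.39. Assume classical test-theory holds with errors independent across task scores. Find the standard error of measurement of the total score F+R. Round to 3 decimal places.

Var(total) = 285.65 + 33.8676 = 319.518.
True-score variance = 182.055 + 33.8676 = 215.923, so reliability = 0.6758.
Error variance = 319.518 − 215.923 = 103.595; SEM = √103.595 = 10.178.

10.178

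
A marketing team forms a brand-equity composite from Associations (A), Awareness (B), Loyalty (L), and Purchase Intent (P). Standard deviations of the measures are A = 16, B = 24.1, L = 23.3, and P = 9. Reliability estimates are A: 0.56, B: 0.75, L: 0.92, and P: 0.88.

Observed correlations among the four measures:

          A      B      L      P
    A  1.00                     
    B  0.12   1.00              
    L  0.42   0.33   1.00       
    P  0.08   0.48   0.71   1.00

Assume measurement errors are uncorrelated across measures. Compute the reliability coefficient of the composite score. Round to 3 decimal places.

0.888

Var(A+B+L+P) = 16² + 24.1² + 23.3² + 9² + 2·[16·24.1·0.12 + 16·23.3·0.42 + 16·9·0.08 + 24.1·23.3·0.33 + 24.1·9·0.48 + 23.3·9·0.71] = 1460.7 + 1305.34 = 2766.04.
Because errors are independent across components, Cov(Tᵢ,Tⱼ) = Cov(Xᵢ,Xⱼ); the off-diagonal part of the true-score variance is the same as above.
True-score variance = [16²·0.56 + 24.1²·0.75 + 23.3²·0.92 + 9²·0.88] + 1305.34 = 1149.71 + 1305.34 = 2455.05.
Reliability = 2455.05 / 2766.04 = 0.888.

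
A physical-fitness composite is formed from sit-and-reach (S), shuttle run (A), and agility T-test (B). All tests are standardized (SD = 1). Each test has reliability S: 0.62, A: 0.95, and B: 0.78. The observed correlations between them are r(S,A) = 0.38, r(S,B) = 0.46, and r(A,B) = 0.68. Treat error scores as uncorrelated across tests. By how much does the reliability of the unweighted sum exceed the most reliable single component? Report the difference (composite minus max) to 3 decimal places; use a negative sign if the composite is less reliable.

-0.058

Var(sum) = 3 + 3.04 = 6.04; true-score variance = 2.35 + 3.04 = 5.39; composite reliability = 0.8924.
Max component reliability = 0.9500.
Difference = 0.8924 − 0.9500 = -0.058.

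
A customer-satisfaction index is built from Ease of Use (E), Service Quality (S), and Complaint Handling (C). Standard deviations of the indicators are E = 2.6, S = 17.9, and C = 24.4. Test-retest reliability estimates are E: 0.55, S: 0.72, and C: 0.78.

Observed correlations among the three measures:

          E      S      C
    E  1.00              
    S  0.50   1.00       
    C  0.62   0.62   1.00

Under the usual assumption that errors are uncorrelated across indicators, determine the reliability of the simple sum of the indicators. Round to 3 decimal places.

0.859

Var(E+S+C) = 2.6² + 17.9² + 24.4² + 2·[2.6·17.9·0.50 + 2.6·24.4·0.62 + 17.9·24.4·0.62] = 922.53 + 666.788 = 1589.32.
Under uncorrelated errors the observed covariances equal the true-score covariances, so only the own-variance terms attenuate.
True-score variance = [2.6²·0.55 + 17.9²·0.72 + 24.4²·0.78] + 666.788 = 698.794 + 666.788 = 1365.58.
Reliability = 1365.58 / 1589.32 = 0.859.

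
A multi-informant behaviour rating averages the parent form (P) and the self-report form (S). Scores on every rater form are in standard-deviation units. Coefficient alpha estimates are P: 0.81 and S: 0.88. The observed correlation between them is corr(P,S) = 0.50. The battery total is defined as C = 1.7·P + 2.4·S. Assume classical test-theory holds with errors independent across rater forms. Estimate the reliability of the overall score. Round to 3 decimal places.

Var(C) = 1.7² + 2.4² + 2·[4.08·0.50] = 8.65 + 4.08 = 12.73.
Under uncorrelated errors the observed covariances equal the true-score covariances, so only the own-variance terms attenuate.
True-score variance = [1.7²·0.81 + 2.4²·0.88] + 4.08 = 7.4097 + 4.08 = 11.4897.
Reliability = 11.4897 / 12.73 = 0.903.

0.903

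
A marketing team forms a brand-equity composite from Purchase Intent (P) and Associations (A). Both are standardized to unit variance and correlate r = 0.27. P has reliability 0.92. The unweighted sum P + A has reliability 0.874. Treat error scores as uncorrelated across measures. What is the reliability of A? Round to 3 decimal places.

0.760

Var(P+A) = 2 + 2·0.27 = 2.540.
True-score variance = ρ_P + ρ_A + 2·0.27, so 0.874 = (0.92 + ρ_A + 0.54) / 2.540.
ρ_A = 0.874·2.540 − 0.92 − 0.54 = 0.760.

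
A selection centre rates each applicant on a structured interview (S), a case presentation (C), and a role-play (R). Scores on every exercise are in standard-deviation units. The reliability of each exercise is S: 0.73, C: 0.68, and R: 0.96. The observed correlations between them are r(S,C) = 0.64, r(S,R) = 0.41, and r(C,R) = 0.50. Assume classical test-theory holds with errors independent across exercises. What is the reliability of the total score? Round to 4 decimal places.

0.8967

Var(S+C+R) = 3 + 2·[0.64 + 0.41 + 0.50] = 3 + 3.1 = 6.1.
With uncorrelated errors the cross-covariances are all true-score covariance, so they carry over unchanged; only the diagonal terms shrink to ρᵢσᵢ².
True-score variance = [0.73 + 0.68 + 0.96] + 3.1 = 2.37 + 3.1 = 5.47.
Reliability = 5.47 / 6.1 = 0.8967.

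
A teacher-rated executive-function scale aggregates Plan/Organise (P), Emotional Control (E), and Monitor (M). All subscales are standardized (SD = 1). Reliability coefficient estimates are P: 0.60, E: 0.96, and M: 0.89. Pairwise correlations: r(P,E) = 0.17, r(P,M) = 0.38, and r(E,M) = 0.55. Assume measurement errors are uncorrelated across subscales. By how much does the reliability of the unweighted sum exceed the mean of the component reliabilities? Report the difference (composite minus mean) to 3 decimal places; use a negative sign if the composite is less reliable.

Var(sum) = 3 + 2.2 = 5.2; true-score variance = 2.45 + 2.2 = 4.65; composite reliability = 0.8942.
Mean component reliability = 0.8167.
Difference = 0.8942 − 0.8167 = 0.078.

0.078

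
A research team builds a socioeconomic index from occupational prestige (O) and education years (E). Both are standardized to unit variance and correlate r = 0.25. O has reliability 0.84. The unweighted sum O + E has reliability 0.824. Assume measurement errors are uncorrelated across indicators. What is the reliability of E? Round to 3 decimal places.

0.720

Var(O+E) = 2 + 2·0.25 = 2.500.
True-score variance = ρ_O + ρ_E + 2·0.25, so 0.824 = (0.84 + ρ_E + 0.50) / 2.500.
ρ_E = 0.824·2.500 − 0.84 − 0.50 = 0.720.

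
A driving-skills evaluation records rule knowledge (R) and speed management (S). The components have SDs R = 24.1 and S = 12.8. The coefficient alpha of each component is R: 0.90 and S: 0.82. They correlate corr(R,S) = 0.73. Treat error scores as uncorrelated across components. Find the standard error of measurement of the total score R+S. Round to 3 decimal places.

9.358

Var(total) = 744.65 + 450.381 = 1195.03.
True-score variance = 657.078 + 450.381 = 1107.46, so reliability = 0.9267.
Error variance = 1195.03 − 1107.46 = 87.5722; SEM = √87.5722 = 9.358.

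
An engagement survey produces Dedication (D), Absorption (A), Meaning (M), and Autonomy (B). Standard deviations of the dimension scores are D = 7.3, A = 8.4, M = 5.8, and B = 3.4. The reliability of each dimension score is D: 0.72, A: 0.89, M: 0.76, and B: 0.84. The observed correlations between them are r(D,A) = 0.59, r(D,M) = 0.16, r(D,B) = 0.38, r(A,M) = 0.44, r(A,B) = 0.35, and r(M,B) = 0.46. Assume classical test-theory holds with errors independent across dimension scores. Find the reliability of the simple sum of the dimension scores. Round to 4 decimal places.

0.9081

Var(D+A+M+B) = 7.3² + 8.4² + 5.8² + 3.4² + 2·[7.3·8.4·0.59 + 7.3·5.8·0.16 + 7.3·3.4·0.38 + 8.4·5.8·0.44 + 8.4·3.4·0.35 + 5.8·3.4·0.46] = 169.05 + 185.778 = 354.828.
Because errors are independent across components, Cov(Tᵢ,Tⱼ) = Cov(Xᵢ,Xⱼ); the off-diagonal part of the true-score variance is the same as above.
True-score variance = [7.3²·0.72 + 8.4²·0.89 + 5.8²·0.76 + 3.4²·0.84] + 185.778 = 136.444 + 185.778 = 322.222.
Reliability = 322.222 / 354.828 = 0.9081.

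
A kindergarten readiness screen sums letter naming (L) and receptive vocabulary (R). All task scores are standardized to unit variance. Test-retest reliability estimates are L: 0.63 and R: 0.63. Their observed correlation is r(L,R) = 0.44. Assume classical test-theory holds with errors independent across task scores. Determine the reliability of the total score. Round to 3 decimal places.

0.743

Var(L+R) = 2 + 2·[0.44] = 2 + 0.88 = 2.88.
Under uncorrelated errors the observed covariances equal the true-score covariances, so only the own-variance terms attenuate.
True-score variance = [0.63 + 0.63] + 0.88 = 1.26 + 0.88 = 2.14.
Reliability = 2.14 / 2.88 = 0.743.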